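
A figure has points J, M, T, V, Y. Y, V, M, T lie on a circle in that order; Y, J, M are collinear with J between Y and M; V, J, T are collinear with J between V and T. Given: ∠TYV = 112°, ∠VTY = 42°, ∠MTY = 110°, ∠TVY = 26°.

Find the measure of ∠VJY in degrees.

1. ∠VMY = 42°  [same arc YV]
2. ∠MVY = 70°  [cyclic YVMT, opposite ∠V+∠T]
3. ∠MYV = 68°  [△YVM]
4. ∠VJY = 86°  [△YJV]

∠VJY = 86°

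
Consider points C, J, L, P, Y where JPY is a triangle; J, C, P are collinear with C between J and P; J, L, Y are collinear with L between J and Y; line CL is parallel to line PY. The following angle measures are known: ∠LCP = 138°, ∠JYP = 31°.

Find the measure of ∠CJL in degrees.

1. ∠JCL = 42°  [linear pair at C on JP]
2. ∠CLJ = 31°  [CL∥PY, corresponding at L]
3. ∠CJL = 107°  [△JCL]

∠CJL = 107°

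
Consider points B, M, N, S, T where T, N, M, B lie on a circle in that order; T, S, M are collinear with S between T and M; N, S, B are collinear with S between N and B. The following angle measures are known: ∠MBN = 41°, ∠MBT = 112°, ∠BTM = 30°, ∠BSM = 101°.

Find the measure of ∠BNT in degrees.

∠BNT = 38°

1. ∠MTN = 41°  [same arc NM]
2. ∠NST = 101°  [vertical angles at S]
3. ∠BNT = 38°  [△TSN]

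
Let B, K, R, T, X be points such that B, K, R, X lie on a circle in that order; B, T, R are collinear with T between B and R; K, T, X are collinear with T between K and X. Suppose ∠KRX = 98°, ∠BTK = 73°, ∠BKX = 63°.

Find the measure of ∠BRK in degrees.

∠BRK = 35°

1. ∠KBX = 82°  [cyclic BKRX, opposite ∠B+∠R]
2. ∠BXK = 35°  [△BKX]
3. ∠BRK = 35°  [same arc BK]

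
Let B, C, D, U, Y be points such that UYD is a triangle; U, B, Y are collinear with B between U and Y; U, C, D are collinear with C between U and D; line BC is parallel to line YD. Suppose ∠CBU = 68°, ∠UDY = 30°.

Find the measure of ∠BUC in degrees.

1. ∠DYU = 68°  [BC∥YD, corresponding at B]
2. ∠DUY = 82°  [△UYD]
3. ∠BUC = 82°  [B on UY, C on UD]

∠BUC = 82°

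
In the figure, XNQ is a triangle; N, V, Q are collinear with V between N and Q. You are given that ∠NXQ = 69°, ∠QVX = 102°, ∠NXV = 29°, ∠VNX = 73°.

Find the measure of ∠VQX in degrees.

∠VQX = 38°

1. ∠QNX = 73°  [V on ray NQ]
2. ∠NQX = 38°  [△XNQ]
3. ∠VQX = 38°  [V on ray QN]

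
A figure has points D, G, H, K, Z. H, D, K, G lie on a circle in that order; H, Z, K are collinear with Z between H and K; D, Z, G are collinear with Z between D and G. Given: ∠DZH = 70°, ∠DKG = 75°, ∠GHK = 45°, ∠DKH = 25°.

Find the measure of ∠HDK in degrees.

1. ∠DHG = 105°  [cyclic HDKG, opposite ∠H+∠K]
2. ∠DGH = 25°  [same arc HD]
3. ∠GDH = 50°  [△HDG]
4. ∠DHK = 60°  [△HZD]
5. ∠HDK = 95°  [△HDK]

∠HDK = 95°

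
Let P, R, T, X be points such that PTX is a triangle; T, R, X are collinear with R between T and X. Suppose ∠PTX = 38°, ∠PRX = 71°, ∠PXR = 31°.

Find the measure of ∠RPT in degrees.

∠RPT = 33°

1. ∠PTR = 38°  [R on ray TX]
2. ∠PRT = 109°  [linear pair at R on TX]
3. ∠RPT = 33°  [△PTR]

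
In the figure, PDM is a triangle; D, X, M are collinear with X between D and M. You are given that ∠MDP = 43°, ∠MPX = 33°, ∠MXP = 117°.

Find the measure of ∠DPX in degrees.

1. ∠PDX = 43°  [X on ray DM]
2. ∠DXP = 63°  [linear pair at X on DM]
3. ∠DPX = 74°  [△PDX]

∠DPX = 74°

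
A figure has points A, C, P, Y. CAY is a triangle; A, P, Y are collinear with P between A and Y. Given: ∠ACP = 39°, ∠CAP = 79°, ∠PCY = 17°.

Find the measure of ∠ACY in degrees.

1. ∠APC = 62°  [△CAP]
2. ∠CAY = 79°  [P on ray AY]
3. ∠CPY = 118°  [linear pair at P on AY]
4. ∠CYP = 45°  [△CPY]
5. ∠AYC = 45°  [P on ray YA]
6. ∠ACY = 56°  [△CAY]

∠ACY = 56°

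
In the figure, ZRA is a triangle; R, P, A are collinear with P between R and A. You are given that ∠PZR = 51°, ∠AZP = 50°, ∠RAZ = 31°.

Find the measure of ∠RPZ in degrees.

∠RPZ = 81°

1. ∠PAZ = 31°  [P on ray AR]
2. ∠APZ = 99°  [△ZPA]
3. ∠RPZ = 81°  [linear pair at P on RA]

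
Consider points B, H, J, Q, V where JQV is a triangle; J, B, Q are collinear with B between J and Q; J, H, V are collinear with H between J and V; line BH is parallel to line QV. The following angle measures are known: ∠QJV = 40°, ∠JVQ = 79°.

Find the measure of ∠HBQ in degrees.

1. ∠JQV = 61°  [△JQV]
2. ∠HBJ = 61°  [BH∥QV, corresponding at B]
3. ∠HBQ = 119°  [linear pair at B on JQ]

∠HBQ = 119°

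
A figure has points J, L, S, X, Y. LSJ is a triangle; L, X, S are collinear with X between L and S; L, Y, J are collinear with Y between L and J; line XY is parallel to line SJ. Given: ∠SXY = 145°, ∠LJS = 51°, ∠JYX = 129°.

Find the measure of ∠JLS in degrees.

∠JLS = 94°

1. ∠LXY = 35°  [linear pair at X on LS]
2. ∠LYX = 51°  [XY∥SJ, corresponding at Y]
3. ∠XLY = 94°  [△LXY]
4. ∠JLS = 94°  [X on LS, Y on LJ]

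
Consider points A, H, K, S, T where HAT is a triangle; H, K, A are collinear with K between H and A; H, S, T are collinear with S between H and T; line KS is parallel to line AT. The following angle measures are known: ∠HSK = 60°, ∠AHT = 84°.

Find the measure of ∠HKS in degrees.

1. ∠ATH = 60°  [KS∥AT, corresponding at S]
2. ∠HAT = 36°  [△HAT]
3. ∠HKS = 36°  [KS∥AT, corresponding at K]

∠HKS = 36°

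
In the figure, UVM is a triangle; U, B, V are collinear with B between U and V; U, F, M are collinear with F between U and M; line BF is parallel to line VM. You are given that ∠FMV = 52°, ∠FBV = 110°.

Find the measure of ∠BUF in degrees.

1. ∠UMV = 52°  [F on ray MU]
2. ∠FBU = 70°  [linear pair at B on UV]
3. ∠BFU = 52°  [BF∥VM, corresponding at F]
4. ∠BUF = 58°  [△UBF]

∠BUF = 58°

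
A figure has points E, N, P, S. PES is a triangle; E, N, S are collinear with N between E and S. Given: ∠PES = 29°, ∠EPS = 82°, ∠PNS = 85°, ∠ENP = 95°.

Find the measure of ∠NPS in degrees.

∠NPS = 26°

1. ∠ESP = 69°  [△PES]
2. ∠NSP = 69°  [N on ray SE]
3. ∠NPS = 26°  [△PNS]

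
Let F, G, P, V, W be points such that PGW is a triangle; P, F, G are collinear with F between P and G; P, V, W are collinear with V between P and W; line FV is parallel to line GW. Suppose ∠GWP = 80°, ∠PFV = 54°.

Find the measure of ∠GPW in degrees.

1. ∠FVP = 80°  [FV∥GW, corresponding at V]
2. ∠FPV = 46°  [△PFV]
3. ∠GPW = 46°  [F on PG, V on PW]

∠GPW = 46°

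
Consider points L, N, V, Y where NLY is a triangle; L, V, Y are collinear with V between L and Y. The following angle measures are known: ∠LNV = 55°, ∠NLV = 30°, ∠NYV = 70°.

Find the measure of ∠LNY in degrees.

∠LNY = 80°

1. ∠NLY = 30°  [V on ray LY]
2. ∠LYN = 70°  [V on ray YL]
3. ∠LNY = 80°  [△NLY]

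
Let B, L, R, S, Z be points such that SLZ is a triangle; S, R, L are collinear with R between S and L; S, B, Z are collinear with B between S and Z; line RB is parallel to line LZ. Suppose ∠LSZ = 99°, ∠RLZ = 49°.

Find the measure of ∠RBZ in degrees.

1. ∠SLZ = 49°  [R on ray LS]
2. ∠LZS = 32°  [△SLZ]
3. ∠RBS = 32°  [RB∥LZ, corresponding at B]
4. ∠RBZ = 148°  [linear pair at B on SZ]

∠RBZ = 148°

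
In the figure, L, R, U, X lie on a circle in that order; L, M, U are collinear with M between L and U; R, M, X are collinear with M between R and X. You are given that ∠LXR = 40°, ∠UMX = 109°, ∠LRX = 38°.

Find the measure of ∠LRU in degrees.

1. ∠LUR = 40°  [same arc LR]
2. ∠LMR = 109°  [vertical angles at M]
3. ∠RLU = 33°  [△LMR]
4. ∠LRU = 107°  [△LRU]

∠LRU = 107°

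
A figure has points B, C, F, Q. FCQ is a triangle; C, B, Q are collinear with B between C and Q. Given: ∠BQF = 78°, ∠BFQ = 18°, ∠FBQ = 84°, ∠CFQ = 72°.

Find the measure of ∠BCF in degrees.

∠BCF = 30°

1. ∠CQF = 78°  [B on ray QC]
2. ∠FCQ = 30°  [△FCQ]
3. ∠BCF = 30°  [B on ray CQ]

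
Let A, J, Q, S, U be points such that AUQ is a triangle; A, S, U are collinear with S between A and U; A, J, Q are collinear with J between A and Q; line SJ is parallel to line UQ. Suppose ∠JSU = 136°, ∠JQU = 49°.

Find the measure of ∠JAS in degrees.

1. ∠ASJ = 44°  [linear pair at S on AU]
2. ∠AQU = 49°  [J on ray QA]
3. ∠AUQ = 44°  [SJ∥UQ, corresponding at S]
4. ∠QAU = 87°  [△AUQ]
5. ∠JAS = 87°  [S on AU, J on AQ]

∠JAS = 87°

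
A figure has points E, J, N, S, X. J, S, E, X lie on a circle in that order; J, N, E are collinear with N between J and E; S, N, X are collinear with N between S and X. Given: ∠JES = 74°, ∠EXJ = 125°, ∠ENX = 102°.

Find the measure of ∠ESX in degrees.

∠ESX = 28°

1. ∠JXS = 74°  [same arc JS]
2. ∠JNX = 78°  [linear pair at N on JE]
3. ∠EJX = 28°  [△JNX]
4. ∠ESX = 28°  [same arc EX]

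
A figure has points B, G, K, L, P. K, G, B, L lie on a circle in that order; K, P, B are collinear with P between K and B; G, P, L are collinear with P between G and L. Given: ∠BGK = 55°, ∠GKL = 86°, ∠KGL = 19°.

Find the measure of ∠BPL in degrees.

∠BPL = 111°

1. ∠BLK = 125°  [cyclic KGBL, opposite ∠G+∠L]
2. ∠GLK = 75°  [△KGL]
3. ∠KBL = 19°  [same arc KL]
4. ∠BKL = 36°  [△KBL]
5. ∠KPL = 69°  [△KPL]
6. ∠BPL = 111°  [linear pair at P on KB]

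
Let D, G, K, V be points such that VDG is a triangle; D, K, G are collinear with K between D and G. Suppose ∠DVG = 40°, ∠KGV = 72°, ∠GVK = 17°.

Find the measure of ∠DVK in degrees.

1. ∠GKV = 91°  [△VKG]
2. ∠DGV = 72°  [K on ray GD]
3. ∠DKV = 89°  [linear pair at K on DG]
4. ∠GDV = 68°  [△VDG]
5. ∠KDV = 68°  [K on ray DG]
6. ∠DVK = 23°  [△VDK]

∠DVK = 23°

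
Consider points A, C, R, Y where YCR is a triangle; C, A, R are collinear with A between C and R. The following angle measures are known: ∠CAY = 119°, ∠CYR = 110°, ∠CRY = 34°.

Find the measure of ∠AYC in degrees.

1. ∠RCY = 36°  [△YCR]
2. ∠ACY = 36°  [A on ray CR]
3. ∠AYC = 25°  [△YCA]

∠AYC = 25°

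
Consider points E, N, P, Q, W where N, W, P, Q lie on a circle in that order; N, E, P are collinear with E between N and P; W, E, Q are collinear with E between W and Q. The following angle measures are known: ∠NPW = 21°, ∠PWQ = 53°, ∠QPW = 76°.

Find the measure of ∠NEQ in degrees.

∠NEQ = 106°

1. ∠NQW = 21°  [same arc NW]
2. ∠PNQ = 53°  [same arc PQ]
3. ∠NEQ = 106°  [△NEQ]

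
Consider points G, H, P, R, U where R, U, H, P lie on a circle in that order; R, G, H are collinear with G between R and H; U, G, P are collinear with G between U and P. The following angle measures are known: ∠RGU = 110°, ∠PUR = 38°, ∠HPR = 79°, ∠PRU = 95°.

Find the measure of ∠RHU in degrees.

∠RHU = 47°

1. ∠HRU = 32°  [△RGU]
2. ∠HUR = 101°  [cyclic RUHP, opposite ∠U+∠P]
3. ∠RHU = 47°  [△RUH]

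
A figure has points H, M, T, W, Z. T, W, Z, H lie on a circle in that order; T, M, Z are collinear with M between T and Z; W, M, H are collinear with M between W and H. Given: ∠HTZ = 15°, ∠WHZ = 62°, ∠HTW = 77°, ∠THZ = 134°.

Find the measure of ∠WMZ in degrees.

1. ∠HWZ = 15°  [same arc ZH]
2. ∠WTZ = 62°  [same arc WZ]
3. ∠TWZ = 46°  [cyclic TWZH, opposite ∠W+∠H]
4. ∠TZW = 72°  [△TWZ]
5. ∠WMZ = 93°  [△WMZ]

∠WMZ = 93°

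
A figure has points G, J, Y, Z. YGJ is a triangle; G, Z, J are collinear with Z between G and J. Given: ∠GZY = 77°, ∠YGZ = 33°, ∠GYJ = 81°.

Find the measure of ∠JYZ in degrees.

∠JYZ = 11°

1. ∠JZY = 103°  [linear pair at Z on GJ]
2. ∠JGY = 33°  [Z on ray GJ]
3. ∠GJY = 66°  [△YGJ]
4. ∠YJZ = 66°  [Z on ray JG]
5. ∠JYZ = 11°  [△YZJ]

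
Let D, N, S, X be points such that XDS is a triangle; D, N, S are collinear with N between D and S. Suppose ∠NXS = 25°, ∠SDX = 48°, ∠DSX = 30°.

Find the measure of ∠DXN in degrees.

∠DXN = 77°

1. ∠NDX = 48°  [N on ray DS]
2. ∠NSX = 30°  [N on ray SD]
3. ∠SNX = 125°  [△XNS]
4. ∠DNX = 55°  [linear pair at N on DS]
5. ∠DXN = 77°  [△XDN]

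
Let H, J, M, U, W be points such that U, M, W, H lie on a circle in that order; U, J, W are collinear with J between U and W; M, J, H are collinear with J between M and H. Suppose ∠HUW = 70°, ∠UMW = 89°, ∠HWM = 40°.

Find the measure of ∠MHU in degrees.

1. ∠UHW = 91°  [cyclic UMWH, opposite ∠M+∠H]
2. ∠HUM = 140°  [cyclic UMWH, opposite ∠U+∠W]
3. ∠HWU = 19°  [△UWH]
4. ∠HMU = 19°  [same arc UH]
5. ∠MHU = 21°  [△UMH]

∠MHU = 21°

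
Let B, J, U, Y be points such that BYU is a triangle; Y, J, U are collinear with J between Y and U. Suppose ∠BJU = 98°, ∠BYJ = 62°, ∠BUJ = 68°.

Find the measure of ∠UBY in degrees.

∠UBY = 50°

1. ∠BYU = 62°  [J on ray YU]
2. ∠BUY = 68°  [J on ray UY]
3. ∠UBY = 50°  [△BYU]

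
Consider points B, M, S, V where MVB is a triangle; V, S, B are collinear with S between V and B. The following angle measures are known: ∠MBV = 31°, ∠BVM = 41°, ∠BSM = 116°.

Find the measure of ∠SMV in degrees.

1. ∠MVS = 41°  [S on ray VB]
2. ∠MSV = 64°  [linear pair at S on VB]
3. ∠SMV = 75°  [△MVS]

∠SMV = 75°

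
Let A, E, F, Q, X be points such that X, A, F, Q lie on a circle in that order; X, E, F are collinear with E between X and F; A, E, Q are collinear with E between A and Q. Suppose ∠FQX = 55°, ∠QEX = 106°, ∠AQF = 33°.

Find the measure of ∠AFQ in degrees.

∠AFQ = 95°

1. ∠FAX = 125°  [cyclic XAFQ, opposite ∠A+∠Q]
2. ∠AEF = 106°  [vertical angles at E]
3. ∠AXF = 33°  [same arc AF]
4. ∠AFX = 22°  [△XAF]
5. ∠FAQ = 52°  [△AEF]
6. ∠AFQ = 95°  [△AFQ]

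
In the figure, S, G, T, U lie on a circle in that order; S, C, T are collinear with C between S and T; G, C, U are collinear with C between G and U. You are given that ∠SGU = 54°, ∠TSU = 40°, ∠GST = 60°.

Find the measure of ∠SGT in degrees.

∠SGT = 94°

1. ∠STU = 54°  [same arc SU]
2. ∠SUT = 86°  [△STU]
3. ∠SGT = 94°  [cyclic SGTU, opposite ∠G+∠U]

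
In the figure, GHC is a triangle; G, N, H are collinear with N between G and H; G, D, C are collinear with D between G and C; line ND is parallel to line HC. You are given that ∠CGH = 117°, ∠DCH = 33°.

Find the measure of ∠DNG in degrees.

∠DNG = 30°

1. ∠GCH = 33°  [D on ray CG]
2. ∠CHG = 30°  [△GHC]
3. ∠DNG = 30°  [ND∥HC, corresponding at N]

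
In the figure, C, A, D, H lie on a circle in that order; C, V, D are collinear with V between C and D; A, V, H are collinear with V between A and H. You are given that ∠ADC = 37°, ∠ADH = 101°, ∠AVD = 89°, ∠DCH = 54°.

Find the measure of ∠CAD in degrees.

1. ∠DAH = 54°  [△AVD]
2. ∠AHD = 25°  [△ADH]
3. ∠ACD = 25°  [same arc AD]
4. ∠CAD = 118°  [△CAD]

∠CAD = 118°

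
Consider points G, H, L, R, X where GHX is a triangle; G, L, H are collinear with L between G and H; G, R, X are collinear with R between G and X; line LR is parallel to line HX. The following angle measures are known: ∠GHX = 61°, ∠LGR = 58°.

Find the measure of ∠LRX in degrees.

∠LRX = 119°

1. ∠GLR = 61°  [LR∥HX, corresponding at L]
2. ∠GRL = 61°  [△GLR]
3. ∠LRX = 119°  [linear pair at R on GX]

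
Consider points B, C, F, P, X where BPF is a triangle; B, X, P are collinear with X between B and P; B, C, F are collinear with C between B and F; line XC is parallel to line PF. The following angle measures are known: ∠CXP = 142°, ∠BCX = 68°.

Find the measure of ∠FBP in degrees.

1. ∠BXC = 38°  [linear pair at X on BP]
2. ∠CBX = 74°  [△BXC]
3. ∠FBP = 74°  [X on BP, C on BF]

∠FBP = 74°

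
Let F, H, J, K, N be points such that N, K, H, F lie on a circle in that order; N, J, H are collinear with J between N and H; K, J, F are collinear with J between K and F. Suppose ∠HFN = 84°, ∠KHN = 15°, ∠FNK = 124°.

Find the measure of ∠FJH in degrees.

1. ∠HKN = 96°  [cyclic NKHF, opposite ∠K+∠F]
2. ∠KFN = 15°  [same arc NK]
3. ∠HNK = 69°  [△NKH]
4. ∠FKN = 41°  [△NKF]
5. ∠HFK = 69°  [same arc KH]
6. ∠FHN = 41°  [same arc NF]
7. ∠FJH = 70°  [△HJF]

∠FJH = 70°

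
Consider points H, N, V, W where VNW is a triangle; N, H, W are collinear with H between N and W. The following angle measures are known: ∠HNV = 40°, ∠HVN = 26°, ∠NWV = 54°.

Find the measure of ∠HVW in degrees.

∠HVW = 60°

1. ∠NHV = 114°  [△VNH]
2. ∠HWV = 54°  [H on ray WN]
3. ∠VHW = 66°  [linear pair at H on NW]
4. ∠HVW = 60°  [△VHW]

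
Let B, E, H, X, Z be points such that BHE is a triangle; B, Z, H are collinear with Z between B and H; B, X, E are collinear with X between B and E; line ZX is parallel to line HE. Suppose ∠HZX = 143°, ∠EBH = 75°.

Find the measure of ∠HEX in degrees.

1. ∠BZX = 37°  [linear pair at Z on BH]
2. ∠XBZ = 75°  [Z on BH, X on BE]
3. ∠BXZ = 68°  [△BZX]
4. ∠EXZ = 112°  [linear pair at X on BE]
5. ∠HEX = 68°  [ZX∥HE, co-interior at E–X]

∠HEX = 68°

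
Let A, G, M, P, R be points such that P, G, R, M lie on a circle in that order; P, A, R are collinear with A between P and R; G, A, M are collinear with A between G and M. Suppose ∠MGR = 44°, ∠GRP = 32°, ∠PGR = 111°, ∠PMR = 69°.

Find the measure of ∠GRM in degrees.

1. ∠GPR = 37°  [△PGR]
2. ∠GMR = 37°  [same arc GR]
3. ∠GRM = 99°  [△GRM]

∠GRM = 99°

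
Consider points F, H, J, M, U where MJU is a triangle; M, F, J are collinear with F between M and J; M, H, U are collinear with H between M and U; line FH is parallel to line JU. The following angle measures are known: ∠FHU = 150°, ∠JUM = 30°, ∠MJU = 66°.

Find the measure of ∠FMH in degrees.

∠FMH = 84°

1. ∠FHM = 30°  [linear pair at H on MU]
2. ∠HFM = 66°  [FH∥JU, corresponding at F]
3. ∠FMH = 84°  [△MFH]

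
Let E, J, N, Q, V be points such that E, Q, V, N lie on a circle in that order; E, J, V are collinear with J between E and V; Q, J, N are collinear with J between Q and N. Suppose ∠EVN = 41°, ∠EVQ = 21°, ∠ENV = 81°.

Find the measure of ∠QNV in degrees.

1. ∠EQN = 41°  [same arc EN]
2. ∠NEV = 58°  [△EVN]
3. ∠ENQ = 21°  [same arc EQ]
4. ∠NEQ = 118°  [△EQN]
5. ∠NQV = 58°  [same arc VN]
6. ∠NVQ = 62°  [cyclic EQVN, opposite ∠E+∠V]
7. ∠QNV = 60°  [△QVN]

∠QNV = 60°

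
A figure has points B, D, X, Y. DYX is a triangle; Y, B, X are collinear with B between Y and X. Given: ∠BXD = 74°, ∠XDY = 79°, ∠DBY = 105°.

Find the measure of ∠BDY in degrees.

1. ∠DXY = 74°  [B on ray XY]
2. ∠DYX = 27°  [△DYX]
3. ∠BYD = 27°  [B on ray YX]
4. ∠BDY = 48°  [△DYB]

∠BDY = 48°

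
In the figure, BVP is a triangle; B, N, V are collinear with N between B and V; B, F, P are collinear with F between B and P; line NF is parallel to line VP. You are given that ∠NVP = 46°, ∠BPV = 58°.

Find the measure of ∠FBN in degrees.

1. ∠BVP = 46°  [N on ray VB]
2. ∠PBV = 76°  [△BVP]
3. ∠FBN = 76°  [N on BV, F on BP]

∠FBN = 76°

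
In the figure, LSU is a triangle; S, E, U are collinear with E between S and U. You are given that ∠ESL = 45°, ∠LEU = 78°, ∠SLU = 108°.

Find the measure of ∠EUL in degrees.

1. ∠LSU = 45°  [E on ray SU]
2. ∠LUS = 27°  [△LSU]
3. ∠EUL = 27°  [E on ray US]

∠EUL = 27°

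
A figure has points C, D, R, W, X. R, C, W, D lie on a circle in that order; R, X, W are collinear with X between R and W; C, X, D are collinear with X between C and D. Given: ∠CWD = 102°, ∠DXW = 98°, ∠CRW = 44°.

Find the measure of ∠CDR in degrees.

∠CDR = 64°

1. ∠CRD = 78°  [cyclic RCWD, opposite ∠R+∠W]
2. ∠CXR = 98°  [vertical angles at X]
3. ∠DCR = 38°  [△RXC]
4. ∠CDR = 64°  [△RCD]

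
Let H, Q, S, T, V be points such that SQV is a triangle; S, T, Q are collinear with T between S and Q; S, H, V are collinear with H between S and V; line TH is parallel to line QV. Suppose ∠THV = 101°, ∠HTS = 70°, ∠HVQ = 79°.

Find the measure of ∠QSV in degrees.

∠QSV = 31°

1. ∠SHT = 79°  [linear pair at H on SV]
2. ∠HST = 31°  [△STH]
3. ∠QSV = 31°  [T on SQ, H on SV]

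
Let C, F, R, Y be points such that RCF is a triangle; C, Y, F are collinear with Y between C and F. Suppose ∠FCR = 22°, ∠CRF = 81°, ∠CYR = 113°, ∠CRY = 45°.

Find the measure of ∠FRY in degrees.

∠FRY = 36°

1. ∠CFR = 77°  [△RCF]
2. ∠FYR = 67°  [linear pair at Y on CF]
3. ∠RFY = 77°  [Y on ray FC]
4. ∠FRY = 36°  [△RYF]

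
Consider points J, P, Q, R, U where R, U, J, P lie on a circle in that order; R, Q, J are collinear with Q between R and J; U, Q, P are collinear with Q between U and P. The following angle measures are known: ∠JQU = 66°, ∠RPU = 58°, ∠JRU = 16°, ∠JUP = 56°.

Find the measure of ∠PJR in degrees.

∠PJR = 50°

1. ∠PQR = 66°  [vertical angles at Q]
2. ∠JPU = 16°  [same arc UJ]
3. ∠JQP = 114°  [linear pair at Q on RJ]
4. ∠PJR = 50°  [△JQP]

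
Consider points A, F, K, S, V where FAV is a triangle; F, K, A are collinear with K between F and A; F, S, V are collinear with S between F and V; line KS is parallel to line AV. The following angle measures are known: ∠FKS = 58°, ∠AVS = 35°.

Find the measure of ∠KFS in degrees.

1. ∠FAV = 58°  [KS∥AV, corresponding at K]
2. ∠AVF = 35°  [S on ray VF]
3. ∠AFV = 87°  [△FAV]
4. ∠KFS = 87°  [K on FA, S on FV]

∠KFS = 87°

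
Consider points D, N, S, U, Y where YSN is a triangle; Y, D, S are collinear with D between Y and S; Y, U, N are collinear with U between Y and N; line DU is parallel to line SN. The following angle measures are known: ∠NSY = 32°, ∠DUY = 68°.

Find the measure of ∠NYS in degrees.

1. ∠UDY = 32°  [DU∥SN, corresponding at D]
2. ∠DYU = 80°  [△YDU]
3. ∠NYS = 80°  [D on YS, U on YN]

∠NYS = 80°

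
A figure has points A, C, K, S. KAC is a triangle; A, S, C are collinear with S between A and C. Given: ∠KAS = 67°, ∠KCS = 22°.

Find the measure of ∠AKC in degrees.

∠AKC = 91°

1. ∠CAK = 67°  [S on ray AC]
2. ∠ACK = 22°  [S on ray CA]
3. ∠AKC = 91°  [△KAC]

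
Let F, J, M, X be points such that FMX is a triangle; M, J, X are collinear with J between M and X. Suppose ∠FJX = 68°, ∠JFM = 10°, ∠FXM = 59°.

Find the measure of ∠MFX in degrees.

∠MFX = 63°

1. ∠FJM = 112°  [linear pair at J on MX]
2. ∠FMJ = 58°  [△FMJ]
3. ∠FMX = 58°  [J on ray MX]
4. ∠MFX = 63°  [△FMX]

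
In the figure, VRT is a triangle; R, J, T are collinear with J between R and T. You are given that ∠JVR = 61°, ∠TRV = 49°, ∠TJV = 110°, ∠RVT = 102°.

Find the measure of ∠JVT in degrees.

∠JVT = 41°

1. ∠RTV = 29°  [△VRT]
2. ∠JTV = 29°  [J on ray TR]
3. ∠JVT = 41°  [△VJT]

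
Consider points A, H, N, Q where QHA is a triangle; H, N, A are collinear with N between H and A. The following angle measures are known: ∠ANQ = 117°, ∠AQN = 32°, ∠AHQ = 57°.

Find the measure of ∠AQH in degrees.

1. ∠NAQ = 31°  [△QNA]
2. ∠HAQ = 31°  [N on ray AH]
3. ∠AQH = 92°  [△QHA]

∠AQH = 92°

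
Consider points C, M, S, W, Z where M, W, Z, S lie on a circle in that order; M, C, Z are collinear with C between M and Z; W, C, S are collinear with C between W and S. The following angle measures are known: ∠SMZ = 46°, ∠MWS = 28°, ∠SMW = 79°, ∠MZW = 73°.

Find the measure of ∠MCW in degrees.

1. ∠SWZ = 46°  [same arc ZS]
2. ∠WCZ = 61°  [△WCZ]
3. ∠MCW = 119°  [linear pair at C on MZ]

∠MCW = 119°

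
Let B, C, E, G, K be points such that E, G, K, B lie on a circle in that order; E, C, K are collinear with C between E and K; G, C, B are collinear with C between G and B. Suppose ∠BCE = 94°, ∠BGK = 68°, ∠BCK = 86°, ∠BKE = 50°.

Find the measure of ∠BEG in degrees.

∠BEG = 112°

1. ∠BEK = 68°  [same arc KB]
2. ∠BGE = 50°  [same arc EB]
3. ∠EBG = 18°  [△ECB]
4. ∠BEG = 112°  [△EGB]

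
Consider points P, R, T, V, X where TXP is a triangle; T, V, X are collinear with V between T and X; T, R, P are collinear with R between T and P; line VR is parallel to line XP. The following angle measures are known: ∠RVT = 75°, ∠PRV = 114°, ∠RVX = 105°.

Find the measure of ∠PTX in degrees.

∠PTX = 39°

1. ∠TRV = 66°  [linear pair at R on TP]
2. ∠RTV = 39°  [△TVR]
3. ∠PTX = 39°  [V on TX, R on TP]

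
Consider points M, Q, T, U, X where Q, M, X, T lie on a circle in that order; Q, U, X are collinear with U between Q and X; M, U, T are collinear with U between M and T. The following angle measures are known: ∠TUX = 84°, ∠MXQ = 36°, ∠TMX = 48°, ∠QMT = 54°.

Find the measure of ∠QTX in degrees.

1. ∠TQX = 48°  [same arc XT]
2. ∠QXT = 54°  [same arc QT]
3. ∠QTX = 78°  [△QXT]

∠QTX = 78°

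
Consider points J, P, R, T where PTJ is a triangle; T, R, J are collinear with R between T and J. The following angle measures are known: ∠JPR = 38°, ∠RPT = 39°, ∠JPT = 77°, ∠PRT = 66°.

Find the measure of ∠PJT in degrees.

∠PJT = 28°

1. ∠PTR = 75°  [△PTR]
2. ∠JTP = 75°  [R on ray TJ]
3. ∠PJT = 28°  [△PTJ]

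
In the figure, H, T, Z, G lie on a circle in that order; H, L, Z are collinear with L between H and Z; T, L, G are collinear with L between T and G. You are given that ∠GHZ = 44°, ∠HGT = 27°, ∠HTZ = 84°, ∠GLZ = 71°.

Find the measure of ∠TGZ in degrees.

∠TGZ = 69°

1. ∠HZT = 27°  [same arc HT]
2. ∠THZ = 69°  [△HTZ]
3. ∠TGZ = 69°  [same arc TZ]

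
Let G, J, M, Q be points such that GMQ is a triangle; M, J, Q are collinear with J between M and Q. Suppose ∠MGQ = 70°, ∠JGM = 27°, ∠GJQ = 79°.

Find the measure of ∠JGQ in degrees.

∠JGQ = 43°

1. ∠GJM = 101°  [linear pair at J on MQ]
2. ∠GMJ = 52°  [△GMJ]
3. ∠GMQ = 52°  [J on ray MQ]
4. ∠GQM = 58°  [△GMQ]
5. ∠GQJ = 58°  [J on ray QM]
6. ∠JGQ = 43°  [△GJQ]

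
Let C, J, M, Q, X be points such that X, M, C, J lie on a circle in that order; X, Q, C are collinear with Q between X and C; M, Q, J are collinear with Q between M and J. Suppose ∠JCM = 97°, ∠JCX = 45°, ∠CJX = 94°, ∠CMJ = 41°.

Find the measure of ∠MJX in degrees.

∠MJX = 52°

1. ∠JXM = 83°  [cyclic XMCJ, opposite ∠X+∠C]
2. ∠JMX = 45°  [same arc XJ]
3. ∠MJX = 52°  [△XMJ]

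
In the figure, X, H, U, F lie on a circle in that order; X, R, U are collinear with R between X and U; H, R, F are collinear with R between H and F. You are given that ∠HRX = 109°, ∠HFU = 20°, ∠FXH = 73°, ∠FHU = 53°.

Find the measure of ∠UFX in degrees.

1. ∠FRU = 109°  [vertical angles at R]
2. ∠FUX = 51°  [△URF]
3. ∠FXU = 53°  [same arc UF]
4. ∠UFX = 76°  [△XUF]

∠UFX = 76°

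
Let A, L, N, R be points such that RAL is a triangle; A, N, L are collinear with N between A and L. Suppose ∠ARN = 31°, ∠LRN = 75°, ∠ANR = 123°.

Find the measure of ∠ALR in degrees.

1. ∠LNR = 57°  [linear pair at N on AL]
2. ∠NLR = 48°  [△RNL]
3. ∠ALR = 48°  [N on ray LA]

∠ALR = 48°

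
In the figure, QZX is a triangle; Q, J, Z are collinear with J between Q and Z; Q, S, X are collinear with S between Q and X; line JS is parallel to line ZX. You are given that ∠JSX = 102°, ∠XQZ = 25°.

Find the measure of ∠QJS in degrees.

1. ∠JSQ = 78°  [linear pair at S on QX]
2. ∠JQS = 25°  [J on QZ, S on QX]
3. ∠QJS = 77°  [△QJS]

∠QJS = 77°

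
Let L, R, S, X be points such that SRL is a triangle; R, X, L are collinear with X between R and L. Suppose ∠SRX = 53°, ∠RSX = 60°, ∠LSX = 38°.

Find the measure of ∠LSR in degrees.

∠LSR = 98°

1. ∠RXS = 67°  [△SRX]
2. ∠LRS = 53°  [X on ray RL]
3. ∠LXS = 113°  [linear pair at X on RL]
4. ∠SLX = 29°  [△SXL]
5. ∠RLS = 29°  [X on ray LR]
6. ∠LSR = 98°  [△SRL]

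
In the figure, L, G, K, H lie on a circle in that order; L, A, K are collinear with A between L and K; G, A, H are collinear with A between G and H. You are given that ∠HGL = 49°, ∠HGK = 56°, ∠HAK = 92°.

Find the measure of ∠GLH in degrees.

∠GLH = 95°

1. ∠HLK = 56°  [same arc KH]
2. ∠HAL = 88°  [linear pair at A on LK]
3. ∠GHL = 36°  [△LAH]
4. ∠GLH = 95°  [△LGH]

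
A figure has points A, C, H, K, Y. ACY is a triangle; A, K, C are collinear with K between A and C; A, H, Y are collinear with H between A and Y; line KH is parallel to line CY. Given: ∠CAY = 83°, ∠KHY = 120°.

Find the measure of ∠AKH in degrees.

∠AKH = 37°

1. ∠HAK = 83°  [K on AC, H on AY]
2. ∠AHK = 60°  [linear pair at H on AY]
3. ∠AKH = 37°  [△AKH]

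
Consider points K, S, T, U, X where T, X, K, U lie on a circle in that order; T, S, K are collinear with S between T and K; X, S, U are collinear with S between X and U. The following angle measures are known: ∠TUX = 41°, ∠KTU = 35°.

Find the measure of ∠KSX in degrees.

∠KSX = 104°

1. ∠TKX = 41°  [same arc TX]
2. ∠KXU = 35°  [same arc KU]
3. ∠KSX = 104°  [△XSK]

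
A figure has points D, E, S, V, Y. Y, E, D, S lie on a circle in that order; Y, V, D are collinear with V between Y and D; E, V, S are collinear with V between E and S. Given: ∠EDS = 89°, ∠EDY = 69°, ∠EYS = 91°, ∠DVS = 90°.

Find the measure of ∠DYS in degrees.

1. ∠ESY = 69°  [same arc YE]
2. ∠SVY = 90°  [linear pair at V on YD]
3. ∠DYS = 21°  [△YVS]

∠DYS = 21°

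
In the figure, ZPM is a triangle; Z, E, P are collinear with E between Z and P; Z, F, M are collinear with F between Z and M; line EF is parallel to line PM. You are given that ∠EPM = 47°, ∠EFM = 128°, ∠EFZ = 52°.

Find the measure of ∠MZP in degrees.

1. ∠MPZ = 47°  [E on ray PZ]
2. ∠PMZ = 52°  [EF∥PM, corresponding at F]
3. ∠MZP = 81°  [△ZPM]

∠MZP = 81°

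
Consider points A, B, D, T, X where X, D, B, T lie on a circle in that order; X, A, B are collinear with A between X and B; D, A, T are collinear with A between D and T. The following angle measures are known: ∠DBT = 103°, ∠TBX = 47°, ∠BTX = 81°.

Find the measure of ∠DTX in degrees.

∠DTX = 56°

1. ∠DXT = 77°  [cyclic XDBT, opposite ∠X+∠B]
2. ∠TDX = 47°  [same arc XT]
3. ∠DTX = 56°  [△XDT]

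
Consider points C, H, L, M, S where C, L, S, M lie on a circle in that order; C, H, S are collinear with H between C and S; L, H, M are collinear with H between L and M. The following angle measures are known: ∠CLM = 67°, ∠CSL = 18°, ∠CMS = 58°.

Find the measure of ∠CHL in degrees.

1. ∠CLS = 122°  [cyclic CLSM, opposite ∠L+∠M]
2. ∠LCS = 40°  [△CLS]
3. ∠CHL = 73°  [△CHL]

∠CHL = 73°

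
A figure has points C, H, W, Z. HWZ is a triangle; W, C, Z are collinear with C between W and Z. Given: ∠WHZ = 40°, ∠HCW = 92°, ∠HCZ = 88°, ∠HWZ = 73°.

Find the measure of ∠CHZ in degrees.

∠CHZ = 25°

1. ∠HZW = 67°  [△HWZ]
2. ∠CZH = 67°  [C on ray ZW]
3. ∠CHZ = 25°  [△HCZ]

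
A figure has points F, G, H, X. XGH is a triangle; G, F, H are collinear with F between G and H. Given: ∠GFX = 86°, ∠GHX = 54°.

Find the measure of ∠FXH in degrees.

1. ∠HFX = 94°  [linear pair at F on GH]
2. ∠FHX = 54°  [F on ray HG]
3. ∠FXH = 32°  [△XFH]

∠FXH = 32°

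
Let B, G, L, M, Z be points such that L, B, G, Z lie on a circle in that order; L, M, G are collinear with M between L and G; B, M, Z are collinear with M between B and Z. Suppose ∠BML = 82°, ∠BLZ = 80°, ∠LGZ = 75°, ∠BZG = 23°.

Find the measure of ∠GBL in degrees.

∠GBL = 132°

1. ∠BMG = 98°  [linear pair at M on LG]
2. ∠BGZ = 100°  [cyclic LBGZ, opposite ∠L+∠G]
3. ∠BLG = 23°  [same arc BG]
4. ∠GBZ = 57°  [△BGZ]
5. ∠BGL = 25°  [△BMG]
6. ∠GBL = 132°  [△LBG]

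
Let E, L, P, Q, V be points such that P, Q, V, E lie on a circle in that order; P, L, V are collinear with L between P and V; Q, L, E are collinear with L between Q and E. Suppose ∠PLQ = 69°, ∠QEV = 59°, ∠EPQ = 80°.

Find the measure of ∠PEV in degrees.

1. ∠ELV = 69°  [vertical angles at L]
2. ∠EVP = 52°  [△VLE]
3. ∠EVQ = 100°  [cyclic PQVE, opposite ∠P+∠V]
4. ∠EQV = 21°  [△QVE]
5. ∠EPV = 21°  [same arc VE]
6. ∠PEV = 107°  [△PVE]

∠PEV = 107°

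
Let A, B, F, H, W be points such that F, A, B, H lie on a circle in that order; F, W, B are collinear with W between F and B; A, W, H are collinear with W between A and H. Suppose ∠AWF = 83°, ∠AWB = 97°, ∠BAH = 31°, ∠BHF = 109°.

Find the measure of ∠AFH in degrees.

1. ∠FWH = 97°  [vertical angles at W]
2. ∠BFH = 31°  [same arc BH]
3. ∠FBH = 40°  [△FBH]
4. ∠AHF = 52°  [△FWH]
5. ∠FAH = 40°  [same arc FH]
6. ∠AFH = 88°  [△FAH]

∠AFH = 88°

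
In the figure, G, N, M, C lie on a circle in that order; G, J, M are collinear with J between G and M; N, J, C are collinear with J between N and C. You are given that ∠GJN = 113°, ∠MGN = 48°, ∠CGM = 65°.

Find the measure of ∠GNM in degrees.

1. ∠MJN = 67°  [linear pair at J on GM]
2. ∠CNM = 65°  [same arc MC]
3. ∠GMN = 48°  [△NJM]
4. ∠GNM = 84°  [△GNM]

∠GNM = 84°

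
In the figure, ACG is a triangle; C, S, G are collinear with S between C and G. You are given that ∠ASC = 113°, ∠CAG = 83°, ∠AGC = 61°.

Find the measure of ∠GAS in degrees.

1. ∠ASG = 67°  [linear pair at S on CG]
2. ∠AGS = 61°  [S on ray GC]
3. ∠GAS = 52°  [△ASG]

∠GAS = 52°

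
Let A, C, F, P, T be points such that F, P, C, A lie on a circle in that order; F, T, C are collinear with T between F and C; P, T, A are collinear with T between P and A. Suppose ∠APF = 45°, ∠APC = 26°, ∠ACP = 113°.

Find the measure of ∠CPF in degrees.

∠CPF = 71°

1. ∠ACF = 45°  [same arc FA]
2. ∠AFC = 26°  [same arc CA]
3. ∠CAF = 109°  [△FCA]
4. ∠CPF = 71°  [cyclic FPCA, opposite ∠P+∠A]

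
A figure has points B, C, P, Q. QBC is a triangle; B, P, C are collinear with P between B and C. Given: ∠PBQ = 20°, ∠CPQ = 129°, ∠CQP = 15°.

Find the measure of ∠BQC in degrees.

∠BQC = 124°

1. ∠CBQ = 20°  [P on ray BC]
2. ∠PCQ = 36°  [△QPC]
3. ∠BCQ = 36°  [P on ray CB]
4. ∠BQC = 124°  [△QBC]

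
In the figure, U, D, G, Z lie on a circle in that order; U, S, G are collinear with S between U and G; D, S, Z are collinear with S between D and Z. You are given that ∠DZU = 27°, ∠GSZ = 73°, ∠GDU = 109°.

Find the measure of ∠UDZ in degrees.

∠UDZ = 63°

1. ∠DGU = 27°  [same arc UD]
2. ∠DSU = 73°  [vertical angles at S]
3. ∠DUG = 44°  [△UDG]
4. ∠UDZ = 63°  [△USD]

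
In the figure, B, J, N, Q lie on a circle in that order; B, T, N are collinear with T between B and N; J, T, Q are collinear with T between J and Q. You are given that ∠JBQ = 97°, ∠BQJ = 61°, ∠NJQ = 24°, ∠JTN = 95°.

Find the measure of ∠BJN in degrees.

1. ∠BJQ = 22°  [△BJQ]
2. ∠BNJ = 61°  [same arc BJ]
3. ∠BTJ = 85°  [linear pair at T on BN]
4. ∠JBN = 73°  [△BTJ]
5. ∠BJN = 46°  [△BJN]

∠BJN = 46°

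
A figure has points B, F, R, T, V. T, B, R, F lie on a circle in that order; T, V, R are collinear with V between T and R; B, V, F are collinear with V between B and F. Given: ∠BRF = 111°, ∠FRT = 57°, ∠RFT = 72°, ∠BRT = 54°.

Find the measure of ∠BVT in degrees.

1. ∠FBT = 57°  [same arc TF]
2. ∠RBT = 108°  [cyclic TBRF, opposite ∠B+∠F]
3. ∠BTR = 18°  [△TBR]
4. ∠BVT = 105°  [△TVB]

∠BVT = 105°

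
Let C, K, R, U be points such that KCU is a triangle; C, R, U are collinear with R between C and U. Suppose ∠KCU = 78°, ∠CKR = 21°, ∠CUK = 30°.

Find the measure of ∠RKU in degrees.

∠RKU = 51°

1. ∠KCR = 78°  [R on ray CU]
2. ∠CRK = 81°  [△KCR]
3. ∠KUR = 30°  [R on ray UC]
4. ∠KRU = 99°  [linear pair at R on CU]
5. ∠RKU = 51°  [△KRU]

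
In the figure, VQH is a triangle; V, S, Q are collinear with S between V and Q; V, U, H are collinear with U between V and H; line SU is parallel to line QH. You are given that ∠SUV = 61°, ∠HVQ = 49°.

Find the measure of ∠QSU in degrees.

1. ∠QHV = 61°  [SU∥QH, corresponding at U]
2. ∠HQV = 70°  [△VQH]
3. ∠USV = 70°  [SU∥QH, corresponding at S]
4. ∠QSU = 110°  [linear pair at S on VQ]

∠QSU = 110°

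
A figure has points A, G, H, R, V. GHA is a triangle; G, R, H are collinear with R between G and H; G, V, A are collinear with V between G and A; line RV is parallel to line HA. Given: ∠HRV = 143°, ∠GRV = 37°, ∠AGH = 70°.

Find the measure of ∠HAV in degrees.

1. ∠AHG = 37°  [RV∥HA, corresponding at R]
2. ∠GAH = 73°  [△GHA]
3. ∠HAV = 73°  [V on ray AG]

∠HAV = 73°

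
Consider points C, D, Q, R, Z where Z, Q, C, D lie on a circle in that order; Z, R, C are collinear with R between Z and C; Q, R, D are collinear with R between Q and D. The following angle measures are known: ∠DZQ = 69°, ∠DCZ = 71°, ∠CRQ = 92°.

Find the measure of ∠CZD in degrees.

∠CZD = 48°

1. ∠DQZ = 71°  [same arc ZD]
2. ∠DRZ = 92°  [vertical angles at R]
3. ∠QDZ = 40°  [△ZQD]
4. ∠CZD = 48°  [△ZRD]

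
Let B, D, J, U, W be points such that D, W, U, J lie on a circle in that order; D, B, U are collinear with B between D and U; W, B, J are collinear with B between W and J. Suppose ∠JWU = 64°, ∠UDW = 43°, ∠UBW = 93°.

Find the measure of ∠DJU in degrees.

∠DJU = 66°

1. ∠DUW = 23°  [△WBU]
2. ∠DWU = 114°  [△DWU]
3. ∠DJU = 66°  [cyclic DWUJ, opposite ∠W+∠J]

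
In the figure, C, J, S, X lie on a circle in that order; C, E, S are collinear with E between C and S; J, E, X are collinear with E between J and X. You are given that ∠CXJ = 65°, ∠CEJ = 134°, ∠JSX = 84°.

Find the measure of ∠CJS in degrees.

1. ∠CSJ = 65°  [same arc CJ]
2. ∠JCX = 96°  [cyclic CJSX, opposite ∠C+∠S]
3. ∠CJX = 19°  [△CJX]
4. ∠JCS = 27°  [△CEJ]
5. ∠CJS = 88°  [△CJS]

∠CJS = 88°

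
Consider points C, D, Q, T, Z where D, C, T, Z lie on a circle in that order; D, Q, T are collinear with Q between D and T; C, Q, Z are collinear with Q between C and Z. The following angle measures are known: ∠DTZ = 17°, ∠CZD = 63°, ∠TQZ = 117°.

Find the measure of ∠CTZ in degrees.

∠CTZ = 80°

1. ∠DCZ = 17°  [same arc DZ]
2. ∠CDZ = 100°  [△DCZ]
3. ∠CTZ = 80°  [cyclic DCTZ, opposite ∠D+∠T]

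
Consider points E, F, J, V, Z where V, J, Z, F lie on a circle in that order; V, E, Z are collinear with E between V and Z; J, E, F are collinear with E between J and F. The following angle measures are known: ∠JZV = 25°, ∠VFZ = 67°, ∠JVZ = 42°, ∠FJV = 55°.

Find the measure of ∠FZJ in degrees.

∠FZJ = 80°

1. ∠JFV = 25°  [same arc VJ]
2. ∠FVJ = 100°  [△VJF]
3. ∠FZJ = 80°  [cyclic VJZF, opposite ∠V+∠Z]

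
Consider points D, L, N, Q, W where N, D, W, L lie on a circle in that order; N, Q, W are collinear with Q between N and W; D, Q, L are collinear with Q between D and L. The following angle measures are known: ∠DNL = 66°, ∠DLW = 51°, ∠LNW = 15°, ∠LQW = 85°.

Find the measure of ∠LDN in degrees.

∠LDN = 44°

1. ∠DNW = 51°  [same arc DW]
2. ∠DQN = 85°  [vertical angles at Q]
3. ∠LDN = 44°  [△NQD]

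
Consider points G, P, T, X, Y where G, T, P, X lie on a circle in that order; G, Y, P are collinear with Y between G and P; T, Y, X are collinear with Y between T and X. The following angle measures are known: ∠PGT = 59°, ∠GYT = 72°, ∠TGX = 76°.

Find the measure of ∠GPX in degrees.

1. ∠PXT = 59°  [same arc TP]
2. ∠PYX = 72°  [vertical angles at Y]
3. ∠GPX = 49°  [△PYX]

∠GPX = 49°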